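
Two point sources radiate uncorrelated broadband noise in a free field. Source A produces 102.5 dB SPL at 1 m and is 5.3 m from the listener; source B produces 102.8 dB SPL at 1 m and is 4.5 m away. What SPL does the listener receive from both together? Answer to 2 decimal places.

At the listener: L_A = 102.5 − 20·log₁₀(5.3) = 88.014 dB; L_B = 102.8 − 20·log₁₀(4.5) = 89.736 dB.
Combined: 10·log₁₀(10^(88.014/10)+10^(89.736/10)) = 91.97 dB SPL.

91.97 dB SPL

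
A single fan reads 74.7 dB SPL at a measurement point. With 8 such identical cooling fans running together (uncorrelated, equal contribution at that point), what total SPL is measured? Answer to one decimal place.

83.7 dB SPL

8 equal incoherent sources raise the level by 10·log₁₀(8) = 9.03 dB.
L_total = 74.7 + 9.03 = 83.7 dB SPL.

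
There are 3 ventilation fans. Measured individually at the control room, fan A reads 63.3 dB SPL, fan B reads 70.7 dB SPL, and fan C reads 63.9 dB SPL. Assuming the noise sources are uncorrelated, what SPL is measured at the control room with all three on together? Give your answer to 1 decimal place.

Uncorrelated sources add in intensity (power), not in dB.
L_total = 10·log₁₀(10^(63.3/10) + 10^(70.7/10) + 10^(63.9/10)) = 10·log₁₀(16340000) = 72.1 dB SPL.

72.1 dB SPL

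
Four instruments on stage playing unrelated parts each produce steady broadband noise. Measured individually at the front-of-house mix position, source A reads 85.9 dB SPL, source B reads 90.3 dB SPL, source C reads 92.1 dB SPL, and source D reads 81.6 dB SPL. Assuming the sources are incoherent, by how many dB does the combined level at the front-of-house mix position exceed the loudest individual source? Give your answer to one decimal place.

Uncorrelated sources add in intensity (power), not in dB.
L_total = 10·log₁₀(10^(85.9/10) + 10^(90.3/10) + 10^(92.1/10) + 10^(81.6/10)) = 95.09 dB SPL.
Excess over the loudest (92.1 dB): 95.09 − 92.1 = 3.0 dB.

3.0 dB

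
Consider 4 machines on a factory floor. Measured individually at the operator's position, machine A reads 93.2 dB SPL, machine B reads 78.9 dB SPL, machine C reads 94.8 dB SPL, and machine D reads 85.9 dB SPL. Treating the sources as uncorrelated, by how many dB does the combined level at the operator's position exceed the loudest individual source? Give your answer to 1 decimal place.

Incoherent sources sum as intensities:
L_total = 10·log₁₀(10^(93.2/10) + 10^(78.9/10) + 10^(94.8/10) + 10^(85.9/10)) = 97.46 dB SPL.
Excess over the loudest (94.8 dB): 97.46 − 94.8 = 2.7 dB.

2.7 dB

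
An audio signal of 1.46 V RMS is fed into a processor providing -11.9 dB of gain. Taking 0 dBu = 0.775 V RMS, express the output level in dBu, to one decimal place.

-6.4 dBu

Input level: 20·log₁₀(1.46/0.775) = 5.50 dBu.
Output: 5.50 − 11.9 = -6.4 dBu.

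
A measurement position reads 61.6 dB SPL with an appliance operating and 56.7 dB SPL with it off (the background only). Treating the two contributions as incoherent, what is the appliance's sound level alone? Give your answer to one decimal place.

59.9 dB SPL

Subtract intensities: L_src = 10·log₁₀(10^(L_total/10) − 10^(L_bg/10)).
L_src = 10·log₁₀(10^(61.6/10) − 10^(56.7/10)) = 10·log₁₀(977700) = 59.9 dB SPL.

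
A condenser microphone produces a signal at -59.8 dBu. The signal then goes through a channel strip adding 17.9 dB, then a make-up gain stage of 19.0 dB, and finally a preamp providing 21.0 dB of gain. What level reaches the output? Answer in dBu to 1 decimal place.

-1.9 dBu

Gain stages sum in dB:
-59.8 + 17.9 + 19.0 + 21.0 = -1.9 dBu.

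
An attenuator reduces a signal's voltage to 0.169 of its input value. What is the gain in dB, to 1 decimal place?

-15.4 dB

For a voltage ratio, dB = 20·log₁₀(V₂/V₁).
20·log₁₀(0.169) = -15.4 dB.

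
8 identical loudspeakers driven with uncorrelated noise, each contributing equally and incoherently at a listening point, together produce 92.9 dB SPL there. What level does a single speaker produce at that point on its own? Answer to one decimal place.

83.9 dB SPL

8 equal incoherent sources add 10·log₁₀(8) = 9.03 dB over one source.
L_one = 92.9 − 9.03 = 83.9 dB SPL.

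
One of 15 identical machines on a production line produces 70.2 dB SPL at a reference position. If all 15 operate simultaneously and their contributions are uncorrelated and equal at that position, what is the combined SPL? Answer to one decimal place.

15 equal incoherent sources raise the level by 10·log₁₀(15) = 11.76 dB.
L_total = 70.2 + 11.76 = 82.0 dB SPL.

82.0 dB SPL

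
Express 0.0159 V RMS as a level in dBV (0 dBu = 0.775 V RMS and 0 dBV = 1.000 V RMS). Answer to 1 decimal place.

-36.0 dBV

dBV = 20·log₁₀(V / 1.000 V).
20·log₁₀(0.0159/1.000) = -36.0 dBV.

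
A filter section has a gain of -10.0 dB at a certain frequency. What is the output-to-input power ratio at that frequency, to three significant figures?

Power ratio = 10^(dB/10).
10^(-10.0/10) = 10^(-1.000) = 0.100.

0.100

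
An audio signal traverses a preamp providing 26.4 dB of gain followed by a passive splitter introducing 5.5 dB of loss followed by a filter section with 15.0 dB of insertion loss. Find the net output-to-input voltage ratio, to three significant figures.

Net gain = 26.4 + (−5.5) + (−15.0) = 5.9 dB.
Voltage ratio = 10^(5.9/20) = 1.97.

1.97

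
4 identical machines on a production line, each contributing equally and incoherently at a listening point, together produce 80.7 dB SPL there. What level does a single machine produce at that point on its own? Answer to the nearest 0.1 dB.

4 equal incoherent sources add 10·log₁₀(4) = 6.02 dB over one source.
L_one = 80.7 − 6.02 = 74.7 dB SPL.

74.7 dB SPL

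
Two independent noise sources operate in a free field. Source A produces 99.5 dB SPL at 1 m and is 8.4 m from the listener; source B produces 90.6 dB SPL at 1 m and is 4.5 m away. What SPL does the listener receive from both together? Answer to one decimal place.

82.6 dB SPL

At the listener: L_A = 99.5 − 20·log₁₀(8.4) = 81.01 dB; L_B = 90.6 − 20·log₁₀(4.5) = 77.54 dB.
Combined: 10·log₁₀(10^(81.01/10)+10^(77.54/10)) = 82.6 dB SPL.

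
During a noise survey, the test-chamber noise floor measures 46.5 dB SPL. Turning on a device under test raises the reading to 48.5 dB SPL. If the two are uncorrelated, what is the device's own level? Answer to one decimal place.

44.2 dB SPL

Remove the background by subtracting linear intensities:
L_src = 10·log₁₀(10^(48.5/10) − 10^(46.5/10)) = 10·log₁₀(26130) = 44.2 dB SPL.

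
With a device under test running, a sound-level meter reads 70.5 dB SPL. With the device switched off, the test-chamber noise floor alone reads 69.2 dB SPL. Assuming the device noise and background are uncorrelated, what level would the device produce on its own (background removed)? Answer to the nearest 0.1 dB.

64.6 dB SPL

Remove the background by subtracting linear intensities:
L_src = 10·log₁₀(10^(70.5/10) − 10^(69.2/10)) = 10·log₁₀(2903000) = 64.6 dB SPL.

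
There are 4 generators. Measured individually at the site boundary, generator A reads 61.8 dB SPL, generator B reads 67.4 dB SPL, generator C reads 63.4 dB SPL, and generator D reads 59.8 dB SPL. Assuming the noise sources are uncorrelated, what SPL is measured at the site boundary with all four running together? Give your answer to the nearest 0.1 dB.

Incoherent sources sum as intensities:
L_total = 10·log₁₀(10^(61.8/10) + 10^(67.4/10) + 10^(63.4/10) + 10^(59.8/10)) = 10·log₁₀(10150000) = 70.1 dB SPL.

70.1 dB SPL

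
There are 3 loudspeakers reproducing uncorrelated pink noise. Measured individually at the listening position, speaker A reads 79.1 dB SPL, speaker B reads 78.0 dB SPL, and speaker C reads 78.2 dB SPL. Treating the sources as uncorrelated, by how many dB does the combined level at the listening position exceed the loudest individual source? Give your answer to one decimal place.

Add the sources as powers (linear), then convert back to dB:
L_total = 10·log₁₀(10^(79.1/10) + 10^(78.0/10) + 10^(78.2/10)) = 83.23 dB SPL.
Excess over the loudest (79.1 dB): 83.23 − 79.1 = 4.1 dB.

4.1 dB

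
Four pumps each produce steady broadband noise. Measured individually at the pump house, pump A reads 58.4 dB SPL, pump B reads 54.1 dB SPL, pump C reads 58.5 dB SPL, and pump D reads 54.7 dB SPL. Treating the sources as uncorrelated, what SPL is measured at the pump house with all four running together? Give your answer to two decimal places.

Uncorrelated sources add in intensity (power), not in dB.
L_total = 10·log₁₀(10^(58.4/10) + 10^(54.1/10) + 10^(58.5/10) + 10^(54.7/10)) = 10·log₁₀(1952000) = 62.90 dB SPL.

62.90 dB SPL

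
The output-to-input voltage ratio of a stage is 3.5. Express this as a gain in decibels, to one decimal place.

10.9 dB

Voltage ratio → dB uses the 20·log₁₀ form:
20·log₁₀(3.5) = 10.9 dB.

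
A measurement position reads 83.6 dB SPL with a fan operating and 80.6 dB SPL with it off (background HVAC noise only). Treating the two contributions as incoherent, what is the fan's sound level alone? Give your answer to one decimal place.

80.6 dB SPL

Remove the background by subtracting linear intensities:
L_src = 10·log₁₀(10^(83.6/10) − 10^(80.6/10)) = 10·log₁₀(114300000) = 80.6 dB SPL.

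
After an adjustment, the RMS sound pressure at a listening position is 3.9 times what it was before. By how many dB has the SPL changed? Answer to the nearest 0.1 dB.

SPL change from a pressure ratio uses the 20·log₁₀ form:
20·log₁₀(3.9) = 11.8 dB.

11.8 dB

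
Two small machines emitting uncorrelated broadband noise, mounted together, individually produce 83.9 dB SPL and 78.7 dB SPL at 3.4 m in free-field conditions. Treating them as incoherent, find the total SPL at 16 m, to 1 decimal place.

Combined at 3.4 m: 10·log₁₀(10^(83.9/10)+10^(78.7/10)) = 85.05 dB SPL.
Then apply −20·log₁₀(16/3.4) = -13.45 dB → 71.6 dB SPL.

71.6 dB SPL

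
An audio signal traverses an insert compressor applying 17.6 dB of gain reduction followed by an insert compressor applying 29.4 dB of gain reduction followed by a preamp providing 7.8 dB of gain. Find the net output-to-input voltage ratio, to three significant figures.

0.0110

Net gain = (−17.6) + (−29.4) + 7.8 = -39.2 dB.
Voltage ratio = 10^(-39.2/20) = 0.0110.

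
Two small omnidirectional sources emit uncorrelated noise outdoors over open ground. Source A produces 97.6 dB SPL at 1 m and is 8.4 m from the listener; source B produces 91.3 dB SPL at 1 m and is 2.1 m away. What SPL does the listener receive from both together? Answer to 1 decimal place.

85.9 dB SPL

At the listener: L_A = 97.6 − 20·log₁₀(8.4) = 79.11 dB; L_B = 91.3 − 20·log₁₀(2.1) = 84.86 dB.
Combined: 10·log₁₀(10^(79.11/10)+10^(84.86/10)) = 85.9 dB SPL.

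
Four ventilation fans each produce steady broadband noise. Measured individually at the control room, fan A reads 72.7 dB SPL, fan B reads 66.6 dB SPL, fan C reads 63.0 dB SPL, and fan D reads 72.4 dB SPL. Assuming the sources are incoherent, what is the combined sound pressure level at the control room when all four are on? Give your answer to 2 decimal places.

Add the sources as powers (linear), then convert back to dB:
L_total = 10·log₁₀(10^(72.7/10) + 10^(66.6/10) + 10^(63.0/10) + 10^(72.4/10)) = 10·log₁₀(42570000) = 76.29 dB SPL.

76.29 dB SPL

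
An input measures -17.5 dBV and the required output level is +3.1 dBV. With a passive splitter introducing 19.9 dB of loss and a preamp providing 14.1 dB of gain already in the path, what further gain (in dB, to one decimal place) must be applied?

26.4 dB

The required make-up gain is the shortfall in the dB sum.
G = +3.1 − (-17.5) + 19.9 − 14.1 = 26.4 dB.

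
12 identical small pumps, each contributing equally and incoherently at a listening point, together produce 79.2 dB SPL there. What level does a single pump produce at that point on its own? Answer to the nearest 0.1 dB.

12 equal incoherent sources add 10·log₁₀(12) = 10.79 dB over one source.
L_one = 79.2 − 10.79 = 68.4 dB SPL.

68.4 dB SPL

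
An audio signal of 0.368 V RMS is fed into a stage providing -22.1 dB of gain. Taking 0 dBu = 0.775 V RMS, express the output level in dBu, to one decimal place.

Input level: 20·log₁₀(0.368/0.775) = -6.47 dBu.
Output: -6.47 − 22.1 = -28.6 dBu.

-28.6 dBu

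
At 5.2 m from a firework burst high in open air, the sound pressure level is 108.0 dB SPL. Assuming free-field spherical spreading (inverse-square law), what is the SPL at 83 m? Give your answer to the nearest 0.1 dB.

83.9 dB SPL

Free-field point source: level drops by 20·log₁₀ of the distance ratio.
ΔL = −20·log₁₀(83/5.2) = -24.06 dB, so L₂ = 108.0 + (-24.06) = 83.9 dB SPL.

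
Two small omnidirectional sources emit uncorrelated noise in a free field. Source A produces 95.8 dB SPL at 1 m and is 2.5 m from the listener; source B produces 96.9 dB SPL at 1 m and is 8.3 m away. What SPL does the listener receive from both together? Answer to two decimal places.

At the listener: L_A = 95.8 − 20·log₁₀(2.5) = 87.841 dB; L_B = 96.9 − 20·log₁₀(8.3) = 78.518 dB.
Combined: 10·log₁₀(10^(87.841/10)+10^(78.518/10)) = 88.32 dB SPL.

88.32 dB SPL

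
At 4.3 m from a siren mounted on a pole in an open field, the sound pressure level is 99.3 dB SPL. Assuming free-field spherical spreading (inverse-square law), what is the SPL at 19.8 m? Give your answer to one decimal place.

86.0 dB SPL

Inverse-square spreading gives ΔL = −20·log₁₀(d₂/d₁).
ΔL = −20·log₁₀(19.8/4.3) = -13.26 dB, so L₂ = 99.3 + (-13.26) = 86.0 dB SPL.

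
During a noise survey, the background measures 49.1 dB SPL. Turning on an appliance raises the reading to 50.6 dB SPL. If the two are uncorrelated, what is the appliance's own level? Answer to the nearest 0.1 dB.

45.3 dB SPL

Background correction is a power subtraction:
L_src = 10·log₁₀(10^(50.6/10) − 10^(49.1/10)) = 10·log₁₀(33530) = 45.3 dB SPL.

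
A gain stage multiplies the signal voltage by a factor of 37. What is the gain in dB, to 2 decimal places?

For a voltage ratio, dB = 20·log₁₀(V₂/V₁).
20·log₁₀(37) = 31.36 dB.

31.36 dB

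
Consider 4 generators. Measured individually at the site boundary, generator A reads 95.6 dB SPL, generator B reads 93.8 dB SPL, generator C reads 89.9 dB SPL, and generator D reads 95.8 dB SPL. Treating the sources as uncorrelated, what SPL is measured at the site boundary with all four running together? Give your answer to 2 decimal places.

Uncorrelated sources add in intensity (power), not in dB.
L_total = 10·log₁₀(10^(95.6/10) + 10^(93.8/10) + 10^(89.9/10) + 10^(95.8/10)) = 10·log₁₀(10809000000) = 100.34 dB SPL.

100.34 dB SPL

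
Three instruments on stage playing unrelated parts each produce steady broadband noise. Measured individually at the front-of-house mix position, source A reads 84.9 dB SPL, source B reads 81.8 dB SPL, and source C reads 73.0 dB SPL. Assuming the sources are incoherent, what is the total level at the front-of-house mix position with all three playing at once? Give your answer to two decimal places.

Uncorrelated sources add in intensity (power), not in dB.
L_total = 10·log₁₀(10^(84.9/10) + 10^(81.8/10) + 10^(73.0/10)) = 10·log₁₀(480300000) = 86.82 dB SPL.

86.82 dB SPL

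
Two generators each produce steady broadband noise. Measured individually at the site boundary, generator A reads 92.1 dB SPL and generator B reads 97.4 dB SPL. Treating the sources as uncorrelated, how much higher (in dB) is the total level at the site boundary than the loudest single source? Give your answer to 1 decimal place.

1.1 dB

Add the sources as powers (linear), then convert back to dB:
L_total = 10·log₁₀(10^(92.1/10) + 10^(97.4/10)) = 98.52 dB SPL.
Excess over the loudest (97.4 dB): 98.52 − 97.4 = 1.1 dB.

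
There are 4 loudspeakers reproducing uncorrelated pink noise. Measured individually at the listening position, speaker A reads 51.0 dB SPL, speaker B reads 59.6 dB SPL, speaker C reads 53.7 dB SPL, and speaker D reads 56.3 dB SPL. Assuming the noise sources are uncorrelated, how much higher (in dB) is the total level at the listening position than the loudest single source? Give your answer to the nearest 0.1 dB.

2.7 dB

Incoherent sources sum as intensities:
L_total = 10·log₁₀(10^(51.0/10) + 10^(59.6/10) + 10^(53.7/10) + 10^(56.3/10)) = 62.30 dB SPL.
Excess over the loudest (59.6 dB): 62.30 − 59.6 = 2.7 dB.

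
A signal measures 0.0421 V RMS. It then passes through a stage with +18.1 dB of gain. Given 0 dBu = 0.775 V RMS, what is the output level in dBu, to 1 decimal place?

-7.2 dBu

Input level: 20·log₁₀(0.0421/0.775) = -25.30 dBu.
Output: -25.30 + 18.1 = -7.2 dBu.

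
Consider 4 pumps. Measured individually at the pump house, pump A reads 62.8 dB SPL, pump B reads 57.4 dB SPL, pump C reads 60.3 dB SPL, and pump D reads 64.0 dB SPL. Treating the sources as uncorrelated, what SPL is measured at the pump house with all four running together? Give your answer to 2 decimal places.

Uncorrelated sources add in intensity (power), not in dB.
L_total = 10·log₁₀(10^(62.8/10) + 10^(57.4/10) + 10^(60.3/10) + 10^(64.0/10)) = 10·log₁₀(6038000) = 67.81 dB SPL.

67.81 dB SPL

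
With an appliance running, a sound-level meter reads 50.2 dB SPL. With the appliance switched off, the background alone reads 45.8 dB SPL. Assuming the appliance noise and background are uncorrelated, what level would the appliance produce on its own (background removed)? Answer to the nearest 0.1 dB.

Remove the background by subtracting linear intensities:
L_src = 10·log₁₀(10^(50.2/10) − 10^(45.8/10)) = 10·log₁₀(66690) = 48.2 dB SPL.

48.2 dB SPL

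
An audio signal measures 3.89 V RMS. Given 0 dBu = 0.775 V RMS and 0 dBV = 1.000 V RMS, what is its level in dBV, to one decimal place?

+11.8 dBV

dBV = 20·log₁₀(V / 1.000 V).
20·log₁₀(3.89/1.000) = +11.8 dBV.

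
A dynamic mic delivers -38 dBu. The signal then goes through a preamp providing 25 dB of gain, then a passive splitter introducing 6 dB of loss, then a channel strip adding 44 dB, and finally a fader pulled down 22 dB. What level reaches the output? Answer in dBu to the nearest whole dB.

In dB, series stages simply add:
-38 + 25 − 6 + 44 − 22 = +3 dBu.

+3 dBu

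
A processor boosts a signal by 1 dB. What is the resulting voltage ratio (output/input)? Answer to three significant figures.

1.12

Voltage ratio = 10^(dB/20).
10^(1/20) = 10^(0.05000) = 1.12.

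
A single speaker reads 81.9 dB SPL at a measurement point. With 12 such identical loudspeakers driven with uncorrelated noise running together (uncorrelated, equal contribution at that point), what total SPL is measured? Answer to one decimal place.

12 equal incoherent sources raise the level by 10·log₁₀(12) = 10.79 dB.
L_total = 81.9 + 10.79 = 92.7 dB SPL.

92.7 dB SPL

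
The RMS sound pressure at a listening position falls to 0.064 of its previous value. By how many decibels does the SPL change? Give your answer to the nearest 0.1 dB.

-23.9 dB

Sound pressure is an amplitude quantity: ΔL = 20·log₁₀(p₂/p₁).
20·log₁₀(0.064) = -23.9 dB.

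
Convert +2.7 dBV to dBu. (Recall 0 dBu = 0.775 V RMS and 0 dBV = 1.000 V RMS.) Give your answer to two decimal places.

+4.91 dBu

The offset between the scales is 20·log₁₀(0.775/1.000) = −2.214 dB.
So dBu = +2.7 + 2.214 = +4.91 dBu.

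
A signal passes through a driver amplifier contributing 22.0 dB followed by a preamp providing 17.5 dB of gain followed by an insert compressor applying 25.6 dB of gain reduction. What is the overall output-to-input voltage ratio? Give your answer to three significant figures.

Net gain = 22.0 + 17.5 + (−25.6) = 13.9 dB.
Voltage ratio = 10^(13.9/20) = 4.95.

4.95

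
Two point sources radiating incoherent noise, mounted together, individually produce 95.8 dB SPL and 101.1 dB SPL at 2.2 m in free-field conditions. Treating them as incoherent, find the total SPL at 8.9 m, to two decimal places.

Combined at 2.2 m: 10·log₁₀(10^(95.8/10)+10^(101.1/10)) = 102.223 dB SPL.
Then apply −20·log₁₀(8.9/2.2) = -12.139 dB → 90.08 dB SPL.

90.08 dB SPL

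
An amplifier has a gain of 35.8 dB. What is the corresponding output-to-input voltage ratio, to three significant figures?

61.7

Voltage ratio = 10^(dB/20).
10^(35.8/20) = 10^(1.790) = 61.7.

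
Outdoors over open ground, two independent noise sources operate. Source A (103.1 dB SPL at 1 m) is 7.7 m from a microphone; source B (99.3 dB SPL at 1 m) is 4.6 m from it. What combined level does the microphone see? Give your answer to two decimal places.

At the listener: L_A = 103.1 − 20·log₁₀(7.7) = 85.370 dB; L_B = 99.3 − 20·log₁₀(4.6) = 86.045 dB.
Combined: 10·log₁₀(10^(85.370/10)+10^(86.045/10)) = 88.73 dB SPL.

88.73 dB SPL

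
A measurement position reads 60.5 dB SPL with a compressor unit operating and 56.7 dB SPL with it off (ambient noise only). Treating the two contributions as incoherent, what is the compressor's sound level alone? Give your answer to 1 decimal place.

Subtract intensities: L_src = 10·log₁₀(10^(L_total/10) − 10^(L_bg/10)).
L_src = 10·log₁₀(10^(60.5/10) − 10^(56.7/10)) = 10·log₁₀(654300) = 58.2 dB SPL.

58.2 dB SPL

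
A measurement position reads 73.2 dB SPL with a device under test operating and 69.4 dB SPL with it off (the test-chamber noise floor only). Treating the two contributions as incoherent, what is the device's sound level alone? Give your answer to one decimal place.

70.9 dB SPL

Subtract intensities: L_src = 10·log₁₀(10^(L_total/10) − 10^(L_bg/10)).
L_src = 10·log₁₀(10^(73.2/10) − 10^(69.4/10)) = 10·log₁₀(12180000) = 70.9 dB SPL.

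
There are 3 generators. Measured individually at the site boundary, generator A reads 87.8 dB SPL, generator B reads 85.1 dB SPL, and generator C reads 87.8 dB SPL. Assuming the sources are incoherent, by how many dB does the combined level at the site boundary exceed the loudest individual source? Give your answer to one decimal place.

4.0 dB

Incoherent sources sum as intensities:
L_total = 10·log₁₀(10^(87.8/10) + 10^(85.1/10) + 10^(87.8/10)) = 91.84 dB SPL.
Excess over the loudest (87.8 dB): 91.84 − 87.8 = 4.0 dB.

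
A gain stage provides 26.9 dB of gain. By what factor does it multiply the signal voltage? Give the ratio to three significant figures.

22.1

Voltage ratio = 10^(dB/20).
10^(26.9/20) = 10^(1.345) = 22.1.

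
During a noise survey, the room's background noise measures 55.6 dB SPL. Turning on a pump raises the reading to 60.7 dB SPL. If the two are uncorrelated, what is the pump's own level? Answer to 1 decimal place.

Background correction is a power subtraction:
L_src = 10·log₁₀(10^(60.7/10) − 10^(55.6/10)) = 10·log₁₀(811800) = 59.1 dB SPL.

59.1 dB SPL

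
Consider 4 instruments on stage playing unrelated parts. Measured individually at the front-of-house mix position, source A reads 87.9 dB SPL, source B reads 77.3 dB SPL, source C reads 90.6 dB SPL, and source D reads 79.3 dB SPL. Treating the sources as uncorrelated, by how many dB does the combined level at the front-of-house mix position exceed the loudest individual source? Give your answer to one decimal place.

Uncorrelated sources add in intensity (power), not in dB.
L_total = 10·log₁₀(10^(87.9/10) + 10^(77.3/10) + 10^(90.6/10) + 10^(79.3/10)) = 92.80 dB SPL.
Excess over the loudest (90.6 dB): 92.80 − 90.6 = 2.2 dB.

2.2 dB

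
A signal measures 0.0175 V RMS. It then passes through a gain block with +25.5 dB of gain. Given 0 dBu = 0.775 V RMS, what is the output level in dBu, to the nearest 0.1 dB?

Input level: 20·log₁₀(0.0175/0.775) = -32.93 dBu.
Output: -32.93 + 25.5 = -7.4 dBu.

-7.4 dBu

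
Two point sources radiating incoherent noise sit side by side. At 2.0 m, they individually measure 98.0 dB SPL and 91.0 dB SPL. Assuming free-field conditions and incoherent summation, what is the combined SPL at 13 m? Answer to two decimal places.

Combined at 2.0 m: 10·log₁₀(10^(98.0/10)+10^(91.0/10)) = 98.790 dB SPL.
Then apply −20·log₁₀(13/2.0) = -16.258 dB → 82.53 dB SPL.

82.53 dB SPL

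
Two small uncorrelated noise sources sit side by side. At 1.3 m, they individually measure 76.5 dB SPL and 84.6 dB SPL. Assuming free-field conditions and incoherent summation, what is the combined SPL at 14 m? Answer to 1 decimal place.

64.6 dB SPL

Combined at 1.3 m: 10·log₁₀(10^(76.5/10)+10^(84.6/10)) = 85.23 dB SPL.
Then apply −20·log₁₀(14/1.3) = -20.64 dB → 64.6 dB SPL.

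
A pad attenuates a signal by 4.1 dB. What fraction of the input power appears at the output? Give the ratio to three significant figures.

0.389

Power ratio = 10^(dB/10).
10^(-4.1/10) = 10^(-0.4100) = 0.389.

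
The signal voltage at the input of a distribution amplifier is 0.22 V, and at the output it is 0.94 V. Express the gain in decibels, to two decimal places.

For a voltage ratio, dB = 20·log₁₀(V₂/V₁).
20·log₁₀(0.94/0.22) = 20·log₁₀(4.273) = 12.61 dB.

12.61 dB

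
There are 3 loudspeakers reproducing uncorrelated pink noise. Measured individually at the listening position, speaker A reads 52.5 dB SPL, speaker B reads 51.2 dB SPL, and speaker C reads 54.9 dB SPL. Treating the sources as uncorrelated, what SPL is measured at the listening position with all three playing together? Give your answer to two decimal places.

57.91 dB SPL

Uncorrelated sources add in intensity (power), not in dB.
L_total = 10·log₁₀(10^(52.5/10) + 10^(51.2/10) + 10^(54.9/10)) = 10·log₁₀(618700) = 57.91 dB SPL.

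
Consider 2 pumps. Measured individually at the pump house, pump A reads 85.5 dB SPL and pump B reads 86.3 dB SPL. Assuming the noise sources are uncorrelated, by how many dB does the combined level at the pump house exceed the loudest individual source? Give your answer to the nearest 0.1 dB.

2.6 dB

Incoherent sources sum as intensities:
L_total = 10·log₁₀(10^(85.5/10) + 10^(86.3/10)) = 88.93 dB SPL.
Excess over the loudest (86.3 dB): 88.93 − 86.3 = 2.6 dB.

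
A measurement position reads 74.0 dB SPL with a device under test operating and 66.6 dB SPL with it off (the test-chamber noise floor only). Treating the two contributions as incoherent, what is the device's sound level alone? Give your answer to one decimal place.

73.1 dB SPL

Remove the background by subtracting linear intensities:
L_src = 10·log₁₀(10^(74.0/10) − 10^(66.6/10)) = 10·log₁₀(20550000) = 73.1 dB SPL.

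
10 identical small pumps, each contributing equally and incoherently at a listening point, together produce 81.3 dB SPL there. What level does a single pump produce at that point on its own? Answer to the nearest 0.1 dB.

10 equal incoherent sources add 10·log₁₀(10) = 10.00 dB over one source.
L_one = 81.3 − 10.00 = 71.3 dB SPL.

71.3 dB SPL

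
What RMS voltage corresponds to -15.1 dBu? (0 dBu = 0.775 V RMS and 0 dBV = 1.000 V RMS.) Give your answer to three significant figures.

V = 0.775 V × 10^(-15.1/20).
= 0.775 × 0.1758 = 0.136 V.

0.136 V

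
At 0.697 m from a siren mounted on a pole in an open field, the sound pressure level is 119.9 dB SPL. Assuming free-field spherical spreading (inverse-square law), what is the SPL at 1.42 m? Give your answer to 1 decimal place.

For a point source in a free field, ΔL = −20·log₁₀(d₂/d₁).
ΔL = −20·log₁₀(1.42/0.697) = -6.18 dB, so L₂ = 119.9 + (-6.18) = 113.7 dB SPL.

113.7 dB SPL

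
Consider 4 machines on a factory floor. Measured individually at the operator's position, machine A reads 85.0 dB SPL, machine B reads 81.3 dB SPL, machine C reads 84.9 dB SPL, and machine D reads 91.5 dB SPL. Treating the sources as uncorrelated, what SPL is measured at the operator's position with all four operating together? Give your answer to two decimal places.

Add the sources as powers (linear), then convert back to dB:
L_total = 10·log₁₀(10^(85.0/10) + 10^(81.3/10) + 10^(84.9/10) + 10^(91.5/10)) = 10·log₁₀(2173000000) = 93.37 dB SPL.

93.37 dB SPL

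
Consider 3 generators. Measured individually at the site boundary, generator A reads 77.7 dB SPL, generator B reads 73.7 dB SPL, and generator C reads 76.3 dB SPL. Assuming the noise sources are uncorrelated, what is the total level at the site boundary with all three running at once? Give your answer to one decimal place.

Incoherent sources sum as intensities:
L_total = 10·log₁₀(10^(77.7/10) + 10^(73.7/10) + 10^(76.3/10)) = 10·log₁₀(125000000) = 81.0 dB SPL.

81.0 dB SPL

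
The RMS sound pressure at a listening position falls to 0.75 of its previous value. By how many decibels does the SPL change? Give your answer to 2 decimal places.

SPL change from a pressure ratio uses the 20·log₁₀ form:
20·log₁₀(0.75) = -2.50 dB.

-2.50 dB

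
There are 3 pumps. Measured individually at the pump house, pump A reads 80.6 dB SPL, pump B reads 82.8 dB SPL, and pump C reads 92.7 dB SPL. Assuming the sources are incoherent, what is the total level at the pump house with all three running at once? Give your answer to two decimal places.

93.36 dB SPL

Add the sources as powers (linear), then convert back to dB:
L_total = 10·log₁₀(10^(80.6/10) + 10^(82.8/10) + 10^(92.7/10)) = 10·log₁₀(2167000000) = 93.36 dB SPL.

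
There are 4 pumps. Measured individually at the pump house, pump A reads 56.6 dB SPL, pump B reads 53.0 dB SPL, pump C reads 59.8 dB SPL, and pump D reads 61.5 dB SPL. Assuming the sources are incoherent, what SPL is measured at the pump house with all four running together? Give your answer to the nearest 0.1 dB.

64.8 dB SPL

Add the sources as powers (linear), then convert back to dB:
L_total = 10·log₁₀(10^(56.6/10) + 10^(53.0/10) + 10^(59.8/10) + 10^(61.5/10)) = 10·log₁₀(3024000) = 64.8 dB SPL.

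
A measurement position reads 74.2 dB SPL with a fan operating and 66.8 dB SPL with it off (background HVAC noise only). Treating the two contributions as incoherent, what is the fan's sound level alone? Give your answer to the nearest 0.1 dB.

73.3 dB SPL

Background correction is a power subtraction:
L_src = 10·log₁₀(10^(74.2/10) − 10^(66.8/10)) = 10·log₁₀(21520000) = 73.3 dB SPL.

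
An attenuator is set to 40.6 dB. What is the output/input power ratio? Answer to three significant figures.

Power ratio = 10^(dB/10).
10^(-40.6/10) = 10^(-4.060) = 0.0000871.

0.0000871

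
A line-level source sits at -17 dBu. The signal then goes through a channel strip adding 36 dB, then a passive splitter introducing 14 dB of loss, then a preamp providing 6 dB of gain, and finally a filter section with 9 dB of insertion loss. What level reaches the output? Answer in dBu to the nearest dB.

In dB, series stages simply add:
-17 + 36 − 14 + 6 − 9 = +2 dBu.

+2 dBu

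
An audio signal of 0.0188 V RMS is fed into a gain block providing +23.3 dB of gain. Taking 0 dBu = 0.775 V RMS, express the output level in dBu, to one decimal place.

-9.0 dBu

Input level: 20·log₁₀(0.0188/0.775) = -32.30 dBu.
Output: -32.30 + 23.3 = -9.0 dBu.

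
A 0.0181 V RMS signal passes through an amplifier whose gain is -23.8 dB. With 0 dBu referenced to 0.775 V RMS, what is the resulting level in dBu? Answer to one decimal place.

Input level: 20·log₁₀(0.0181/0.775) = -32.63 dBu.
Output: -32.63 − 23.8 = -56.4 dBu.

-56.4 dBu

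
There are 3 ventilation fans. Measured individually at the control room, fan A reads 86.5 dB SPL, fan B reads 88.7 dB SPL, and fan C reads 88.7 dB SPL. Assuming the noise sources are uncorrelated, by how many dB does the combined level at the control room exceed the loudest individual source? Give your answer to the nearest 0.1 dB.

4.2 dB

Incoherent sources sum as intensities:
L_total = 10·log₁₀(10^(86.5/10) + 10^(88.7/10) + 10^(88.7/10)) = 92.85 dB SPL.
Excess over the loudest (88.7 dB): 92.85 − 88.7 = 4.2 dB.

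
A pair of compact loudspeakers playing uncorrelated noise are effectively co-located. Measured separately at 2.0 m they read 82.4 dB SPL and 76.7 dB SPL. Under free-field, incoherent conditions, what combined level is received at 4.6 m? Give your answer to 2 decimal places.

76.20 dB SPL

Combined at 2.0 m: 10·log₁₀(10^(82.4/10)+10^(76.7/10)) = 83.435 dB SPL.
Then apply −20·log₁₀(4.6/2.0) = -7.235 dB → 76.20 dB SPL.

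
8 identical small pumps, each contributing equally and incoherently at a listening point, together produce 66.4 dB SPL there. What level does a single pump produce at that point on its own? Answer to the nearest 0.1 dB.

8 equal incoherent sources add 10·log₁₀(8) = 9.03 dB over one source.
L_one = 66.4 − 9.03 = 57.4 dB SPL.

57.4 dB SPL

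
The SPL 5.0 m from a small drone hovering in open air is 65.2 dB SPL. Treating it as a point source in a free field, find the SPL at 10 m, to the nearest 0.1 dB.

59.2 dB SPL

For a point source in a free field, ΔL = −20·log₁₀(d₂/d₁).
ΔL = −20·log₁₀(10/5.0) = -6.02 dB, so L₂ = 65.2 + (-6.02) = 59.2 dB SPL.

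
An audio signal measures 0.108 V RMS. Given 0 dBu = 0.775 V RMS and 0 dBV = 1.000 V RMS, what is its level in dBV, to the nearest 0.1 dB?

dBV = 20·log₁₀(V / 1.000 V).
20·log₁₀(0.108/1.000) = -19.3 dBV.

-19.3 dBV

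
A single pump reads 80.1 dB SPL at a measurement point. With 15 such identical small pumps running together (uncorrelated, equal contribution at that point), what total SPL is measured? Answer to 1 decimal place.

91.9 dB SPL

15 equal incoherent sources raise the level by 10·log₁₀(15) = 11.76 dB.
L_total = 80.1 + 11.76 = 91.9 dB SPL.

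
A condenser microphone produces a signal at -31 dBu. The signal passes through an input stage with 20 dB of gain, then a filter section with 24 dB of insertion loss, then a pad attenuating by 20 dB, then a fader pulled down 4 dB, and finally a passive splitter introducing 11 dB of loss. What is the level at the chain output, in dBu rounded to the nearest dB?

-70 dBu

Cascaded gains and losses add directly in dB.
-31 + 20 − 24 − 20 − 4 − 11 = -70 dBu.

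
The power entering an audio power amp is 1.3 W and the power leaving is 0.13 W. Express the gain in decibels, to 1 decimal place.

Power ratio → dB uses the 10·log₁₀ form:
10·log₁₀(0.13/1.3) = 10·log₁₀(0.1000) = -10.0 dB.

-10.0 dB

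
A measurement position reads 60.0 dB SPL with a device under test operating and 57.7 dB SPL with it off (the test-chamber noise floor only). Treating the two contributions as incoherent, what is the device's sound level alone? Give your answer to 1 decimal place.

56.1 dB SPL

Subtract intensities: L_src = 10·log₁₀(10^(L_total/10) − 10^(L_bg/10)).
L_src = 10·log₁₀(10^(60.0/10) − 10^(57.7/10)) = 10·log₁₀(411200) = 56.1 dB SPL.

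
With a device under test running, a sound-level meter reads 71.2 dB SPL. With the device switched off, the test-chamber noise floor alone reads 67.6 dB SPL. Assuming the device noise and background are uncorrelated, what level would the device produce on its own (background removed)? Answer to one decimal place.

Remove the background by subtracting linear intensities:
L_src = 10·log₁₀(10^(71.2/10) − 10^(67.6/10)) = 10·log₁₀(7428000) = 68.7 dB SPL.

68.7 dB SPL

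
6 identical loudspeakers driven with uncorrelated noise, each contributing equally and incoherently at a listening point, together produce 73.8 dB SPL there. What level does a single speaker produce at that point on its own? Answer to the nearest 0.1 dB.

6 equal incoherent sources add 10·log₁₀(6) = 7.78 dB over one source.
L_one = 73.8 − 7.78 = 66.0 dB SPL.

66.0 dB SPL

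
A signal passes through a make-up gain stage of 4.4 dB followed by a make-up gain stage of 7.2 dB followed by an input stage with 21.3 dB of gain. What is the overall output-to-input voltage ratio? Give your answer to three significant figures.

Net gain = 4.4 + 7.2 + 21.3 = 32.9 dB.
Voltage ratio = 10^(32.9/20) = 44.2.

44.2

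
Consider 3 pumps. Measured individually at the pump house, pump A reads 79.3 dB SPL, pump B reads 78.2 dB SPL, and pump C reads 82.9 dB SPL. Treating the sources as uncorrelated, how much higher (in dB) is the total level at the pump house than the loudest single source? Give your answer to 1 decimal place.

2.5 dB

Uncorrelated sources add in intensity (power), not in dB.
L_total = 10·log₁₀(10^(79.3/10) + 10^(78.2/10) + 10^(82.9/10)) = 85.39 dB SPL.
Excess over the loudest (82.9 dB): 85.39 − 82.9 = 2.5 dB.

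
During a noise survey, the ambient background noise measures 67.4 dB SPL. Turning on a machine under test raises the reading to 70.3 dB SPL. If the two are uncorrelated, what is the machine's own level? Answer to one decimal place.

Background correction is a power subtraction:
L_src = 10·log₁₀(10^(70.3/10) − 10^(67.4/10)) = 10·log₁₀(5220000) = 67.2 dB SPL.

67.2 dB SPL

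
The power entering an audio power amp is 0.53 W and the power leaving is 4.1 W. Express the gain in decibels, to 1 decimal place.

Power ratio → dB uses the 10·log₁₀ form:
10·log₁₀(4.1/0.53) = 10·log₁₀(7.736) = 8.9 dB.

8.9 dB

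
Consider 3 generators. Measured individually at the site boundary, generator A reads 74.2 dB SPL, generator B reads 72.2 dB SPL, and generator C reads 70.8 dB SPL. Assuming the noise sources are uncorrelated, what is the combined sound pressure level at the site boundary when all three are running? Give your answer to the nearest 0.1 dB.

77.4 dB SPL

Incoherent sources sum as intensities:
L_total = 10·log₁₀(10^(74.2/10) + 10^(72.2/10) + 10^(70.8/10)) = 10·log₁₀(54920000) = 77.4 dB SPL.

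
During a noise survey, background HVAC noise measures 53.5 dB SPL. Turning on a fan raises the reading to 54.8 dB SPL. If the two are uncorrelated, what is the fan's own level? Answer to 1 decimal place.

Background correction is a power subtraction:
L_src = 10·log₁₀(10^(54.8/10) − 10^(53.5/10)) = 10·log₁₀(78120) = 48.9 dB SPL.

48.9 dB SPL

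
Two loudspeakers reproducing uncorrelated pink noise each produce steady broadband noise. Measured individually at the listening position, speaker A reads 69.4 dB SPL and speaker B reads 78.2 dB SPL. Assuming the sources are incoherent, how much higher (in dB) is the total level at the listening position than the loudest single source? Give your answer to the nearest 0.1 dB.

Incoherent sources sum as intensities:
L_total = 10·log₁₀(10^(69.4/10) + 10^(78.2/10)) = 78.74 dB SPL.
Excess over the loudest (78.2 dB): 78.74 − 78.2 = 0.5 dB.

0.5 dB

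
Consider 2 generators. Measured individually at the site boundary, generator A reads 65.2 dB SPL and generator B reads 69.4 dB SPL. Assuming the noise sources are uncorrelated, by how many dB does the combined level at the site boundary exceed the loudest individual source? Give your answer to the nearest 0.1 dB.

1.4 dB

Incoherent sources sum as intensities:
L_total = 10·log₁₀(10^(65.2/10) + 10^(69.4/10)) = 70.80 dB SPL.
Excess over the loudest (69.4 dB): 70.80 − 69.4 = 1.4 dB.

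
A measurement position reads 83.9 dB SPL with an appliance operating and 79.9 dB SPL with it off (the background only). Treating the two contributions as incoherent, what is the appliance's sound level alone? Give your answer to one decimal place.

81.7 dB SPL

Remove the background by subtracting linear intensities:
L_src = 10·log₁₀(10^(83.9/10) − 10^(79.9/10)) = 10·log₁₀(147700000) = 81.7 dB SPL.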